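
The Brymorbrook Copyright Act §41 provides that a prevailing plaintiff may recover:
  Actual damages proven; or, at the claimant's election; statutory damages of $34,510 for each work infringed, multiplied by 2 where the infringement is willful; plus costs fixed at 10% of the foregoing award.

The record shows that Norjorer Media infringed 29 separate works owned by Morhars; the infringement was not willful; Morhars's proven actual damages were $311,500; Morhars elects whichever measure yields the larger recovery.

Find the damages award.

Statutory damages: 29 × $34,510 = $1,000,790
Infringement not willful: no ×2 enhancement.
Greater of actual damages ($311,500) or statutory damages ($1,000,790): $1,000,790
Costs: 10% of $1,000,790 = $100,079
Award plus costs: $1,000,790 + $100,079 = $1,100,869

$1,100,869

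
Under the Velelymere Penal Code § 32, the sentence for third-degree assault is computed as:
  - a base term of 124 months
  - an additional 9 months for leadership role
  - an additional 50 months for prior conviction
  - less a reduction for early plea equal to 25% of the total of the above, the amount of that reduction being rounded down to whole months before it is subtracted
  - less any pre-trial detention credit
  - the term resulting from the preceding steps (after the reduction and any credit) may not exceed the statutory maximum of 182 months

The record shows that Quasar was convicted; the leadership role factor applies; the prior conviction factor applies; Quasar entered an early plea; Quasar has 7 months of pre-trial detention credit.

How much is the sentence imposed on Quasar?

Leadership role enhancement: +9 months
Prior conviction enhancement: +50 months
Adjusted term: 124 months + 9 months + 50 months = 183 months
Early plea reduction: 25% of 183 months = 45 months (rounded down)
After reduction: 183 − 45 = 138 months
Less pre-trial detention credit: 138 months − 7 months = 131 months
Cap at 182 months: 131 months is within the cap, no reduction.

131 months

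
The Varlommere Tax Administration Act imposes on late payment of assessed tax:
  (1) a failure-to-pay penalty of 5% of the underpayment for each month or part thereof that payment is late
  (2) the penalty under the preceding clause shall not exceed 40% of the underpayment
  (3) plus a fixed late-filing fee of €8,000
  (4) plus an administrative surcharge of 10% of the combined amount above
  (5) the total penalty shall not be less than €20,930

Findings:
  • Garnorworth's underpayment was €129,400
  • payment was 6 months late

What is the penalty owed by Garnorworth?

€51,502

Accrued rate: 5% × 6 = 30%, capped at 40% → 30%
Failure-to-pay penalty: 30% of €129,400 = €38,820
Penalty before surcharge: €38,820 + €8,000 = €46,820
Administrative surcharge: 10% of €46,820 = €4,682
Total penalty: €46,820 + €4,682 = €51,502
Minimum €20,930: €51,502 meets the minimum, no increase.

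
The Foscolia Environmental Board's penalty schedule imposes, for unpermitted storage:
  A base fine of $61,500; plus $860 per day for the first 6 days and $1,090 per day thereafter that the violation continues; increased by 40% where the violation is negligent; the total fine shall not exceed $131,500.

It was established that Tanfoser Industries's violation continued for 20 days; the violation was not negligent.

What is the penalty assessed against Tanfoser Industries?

$81,920

First 6 days: 6 × $860 = $5,160
Remaining days: (20 − 6) × $1,090 = $15,260
Per-day component: $5,160 + $15,260 = $20,420
Base plus per-day: $61,500 + $20,420 = $81,920
The violation was not negligent: no 40% increase.
Cap at $131,500: $81,920 is within the cap, no reduction.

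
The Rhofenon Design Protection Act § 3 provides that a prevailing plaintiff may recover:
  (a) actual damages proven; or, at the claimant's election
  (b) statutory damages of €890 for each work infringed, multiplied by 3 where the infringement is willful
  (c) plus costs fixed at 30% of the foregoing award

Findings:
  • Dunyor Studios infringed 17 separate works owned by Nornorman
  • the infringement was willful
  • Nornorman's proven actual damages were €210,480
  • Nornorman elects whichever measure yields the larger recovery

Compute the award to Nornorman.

€273,624

Statutory damages: 17 × €890 = €15,130
Trebled: 3 × €15,130 = €45,390
Greater of actual damages (€210,480) or enhanced statutory damages (€45,390): €210,480
Costs: 30% of €210,480 = €63,144
Award plus costs: €210,480 + €63,144 = €273,624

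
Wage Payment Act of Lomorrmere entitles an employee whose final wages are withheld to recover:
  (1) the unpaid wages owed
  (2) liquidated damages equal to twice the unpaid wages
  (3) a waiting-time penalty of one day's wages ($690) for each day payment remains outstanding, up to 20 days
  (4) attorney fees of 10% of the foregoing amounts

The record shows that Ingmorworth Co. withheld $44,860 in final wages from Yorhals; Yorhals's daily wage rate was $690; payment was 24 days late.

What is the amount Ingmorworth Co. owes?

Doubled: 2 × $44,860 = $89,720
Penalty days: min(24, 20) = 20
Waiting-time penalty: 20 × $690 = $13,800
Subtotal: $44,860 + $89,720 + $13,800 = $148,380
Attorney fees: 10% of $148,380 = $14,838
Total award: $148,380 + $14,838 = $163,218

$163,218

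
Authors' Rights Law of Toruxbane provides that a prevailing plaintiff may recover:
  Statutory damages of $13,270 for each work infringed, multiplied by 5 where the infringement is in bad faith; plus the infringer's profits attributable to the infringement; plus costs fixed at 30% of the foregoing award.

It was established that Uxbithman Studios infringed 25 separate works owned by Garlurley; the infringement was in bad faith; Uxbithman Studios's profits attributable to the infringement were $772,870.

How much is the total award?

Statutory damages: 25 × $13,270 = $331,750
Multiplied by 5: 5 × $331,750 = $1,658,750
Combined award: $1,658,750 + $772,870 = $2,431,620
Costs: 30% of $2,431,620 = $729,486
Award plus costs: $2,431,620 + $729,486 = $3,161,106

$3,161,106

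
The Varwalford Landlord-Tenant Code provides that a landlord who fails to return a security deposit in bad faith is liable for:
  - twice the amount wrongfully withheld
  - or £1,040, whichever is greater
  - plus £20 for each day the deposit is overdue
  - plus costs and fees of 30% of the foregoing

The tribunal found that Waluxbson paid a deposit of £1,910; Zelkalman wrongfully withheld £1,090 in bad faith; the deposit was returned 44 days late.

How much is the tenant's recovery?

Doubled: 2 × £1,090 = £2,180
Minimum £1,040: £2,180 meets the minimum, no increase.
Late-return penalty: 44 × £20 = £880
Damages plus late penalty: £2,180 + £880 = £3,060
Costs and fees: 30% of £3,060 = £918
Total recovery: £3,060 + £918 = £3,978

Recovery: £3,978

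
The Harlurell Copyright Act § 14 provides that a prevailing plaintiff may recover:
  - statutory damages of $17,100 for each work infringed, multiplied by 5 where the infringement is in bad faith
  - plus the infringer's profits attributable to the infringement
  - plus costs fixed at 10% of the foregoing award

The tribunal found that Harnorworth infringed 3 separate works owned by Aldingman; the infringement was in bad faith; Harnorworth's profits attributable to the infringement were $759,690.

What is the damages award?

Statutory damages: 3 × $17,100 = $51,300
Multiplied by 5: 5 × $51,300 = $256,500
Combined award: $256,500 + $759,690 = $1,016,190
Costs: 10% of $1,016,190 = $101,619
Award plus costs: $1,016,190 + $101,619 = $1,117,809

$1,117,809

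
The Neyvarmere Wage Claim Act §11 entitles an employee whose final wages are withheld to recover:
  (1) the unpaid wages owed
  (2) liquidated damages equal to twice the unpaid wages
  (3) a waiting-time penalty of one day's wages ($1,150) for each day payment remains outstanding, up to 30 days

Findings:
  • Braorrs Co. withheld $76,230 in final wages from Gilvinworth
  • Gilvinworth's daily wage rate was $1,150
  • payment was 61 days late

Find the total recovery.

$263,190

Doubled: 2 × $76,230 = $152,460
Penalty days: min(61, 30) = 30
Waiting-time penalty: 30 × $1,150 = $34,500
Total award: $76,230 + $152,460 + $34,500 = $263,190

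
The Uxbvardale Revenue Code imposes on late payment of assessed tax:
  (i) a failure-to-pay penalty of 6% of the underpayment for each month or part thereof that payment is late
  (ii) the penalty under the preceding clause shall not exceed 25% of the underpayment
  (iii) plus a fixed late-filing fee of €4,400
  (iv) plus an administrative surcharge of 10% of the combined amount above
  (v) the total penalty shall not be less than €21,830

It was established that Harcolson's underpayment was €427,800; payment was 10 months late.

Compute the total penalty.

Penalty: €122,485

Accrued rate: 6% × 10 = 60%, capped at 25% → 25%
Failure-to-pay penalty: 25% of €427,800 = €106,950
Penalty before surcharge: €106,950 + €4,400 = €111,350
Administrative surcharge: 10% of €111,350 = €11,135
Total penalty: €111,350 + €11,135 = €122,485
Minimum €21,830: €122,485 meets the minimum, no increase.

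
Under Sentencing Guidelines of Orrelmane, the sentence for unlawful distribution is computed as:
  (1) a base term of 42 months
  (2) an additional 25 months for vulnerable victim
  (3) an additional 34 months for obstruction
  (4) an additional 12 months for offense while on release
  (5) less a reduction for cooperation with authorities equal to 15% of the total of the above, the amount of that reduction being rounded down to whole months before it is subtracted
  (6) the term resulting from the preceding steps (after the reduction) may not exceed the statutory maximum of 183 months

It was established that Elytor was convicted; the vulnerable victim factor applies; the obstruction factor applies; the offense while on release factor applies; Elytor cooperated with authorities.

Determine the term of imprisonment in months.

97 months

Vulnerable victim enhancement: +25 months
Obstruction enhancement: +34 months
Offense while on release enhancement: +12 months
Adjusted term: 42 months + 25 months + 34 months + 12 months = 113 months
Cooperation with authorities reduction: 15% of 113 months = 16 months (rounded down)
After reduction: 113 − 16 = 97 months
Cap at 183 months: 97 months is within the cap, no reduction.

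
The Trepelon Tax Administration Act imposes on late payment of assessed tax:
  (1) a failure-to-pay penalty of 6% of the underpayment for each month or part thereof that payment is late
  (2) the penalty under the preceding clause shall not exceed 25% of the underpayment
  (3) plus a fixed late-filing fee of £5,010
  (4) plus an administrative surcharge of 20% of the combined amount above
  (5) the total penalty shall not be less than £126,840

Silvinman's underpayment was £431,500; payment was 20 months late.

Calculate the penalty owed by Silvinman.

£135,462

Accrued rate: 6% × 20 = 120%, capped at 25% → 25%
Failure-to-pay penalty: 25% of £431,500 = £107,875
Penalty before surcharge: £107,875 + £5,010 = £112,885
Administrative surcharge: 20% of £112,885 = £22,577
Total penalty: £112,885 + £22,577 = £135,462
Minimum £126,840: £135,462 meets the minimum, no increase.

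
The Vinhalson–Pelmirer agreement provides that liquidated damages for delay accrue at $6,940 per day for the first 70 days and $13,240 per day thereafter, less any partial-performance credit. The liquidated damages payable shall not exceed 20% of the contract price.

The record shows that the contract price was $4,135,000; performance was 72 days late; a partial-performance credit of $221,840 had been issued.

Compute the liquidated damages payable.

First 70 days: 70 × $6,940 = $485,800
Remaining days: (72 − 70) × $13,240 = $26,480
Accrued per-day damages: $485,800 + $26,480 = $512,280
Less partial-performance credit: $512,280 − $221,840 = $290,440
Cap: 20% of $4,135,000 = $827,000
Cap at $827,000: $290,440 is within the cap, no reduction.

$290,440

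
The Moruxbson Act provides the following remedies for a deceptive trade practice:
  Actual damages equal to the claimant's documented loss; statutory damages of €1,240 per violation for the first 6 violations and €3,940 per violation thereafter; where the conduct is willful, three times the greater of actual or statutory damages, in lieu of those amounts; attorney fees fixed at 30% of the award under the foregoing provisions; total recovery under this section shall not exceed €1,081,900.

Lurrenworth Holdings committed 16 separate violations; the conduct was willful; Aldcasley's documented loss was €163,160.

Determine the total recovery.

First 6 violations: 6 × €1,240 = €7,440
Remaining violations: (16 − 6) × €3,940 = €39,400
Statutory damages: €7,440 + €39,400 = €46,840
Greater of actual damages (€163,160) or statutory damages (€46,840): €163,160
Trebled: 3 × €163,160 = €489,480
Attorney fees: 30% of €489,480 = €146,844
Total before cap: €489,480 + €146,844 = €636,324
Cap at €1,081,900: €636,324 is within the cap, no reduction.

Total recovery: €636,324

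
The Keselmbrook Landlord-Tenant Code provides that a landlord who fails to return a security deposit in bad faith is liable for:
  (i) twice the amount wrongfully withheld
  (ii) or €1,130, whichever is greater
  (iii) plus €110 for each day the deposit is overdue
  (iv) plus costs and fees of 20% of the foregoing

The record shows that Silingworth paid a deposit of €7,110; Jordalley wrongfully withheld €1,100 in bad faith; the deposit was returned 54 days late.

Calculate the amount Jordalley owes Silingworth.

Doubled: 2 × €1,100 = €2,200
Minimum €1,130: €2,200 meets the minimum, no increase.
Late-return penalty: 54 × €110 = €5,940
Damages plus late penalty: €2,200 + €5,940 = €8,140
Costs and fees: 20% of €8,140 = €1,628
Total recovery: €8,140 + €1,628 = €9,768

€9,768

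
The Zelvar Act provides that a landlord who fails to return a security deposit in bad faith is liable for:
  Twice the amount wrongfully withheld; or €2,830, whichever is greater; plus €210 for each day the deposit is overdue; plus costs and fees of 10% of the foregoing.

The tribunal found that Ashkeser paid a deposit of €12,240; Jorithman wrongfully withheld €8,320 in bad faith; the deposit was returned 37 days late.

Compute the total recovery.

Recovery: €26,851

Doubled: 2 × €8,320 = €16,640
Minimum €2,830: €16,640 meets the minimum, no increase.
Late-return penalty: 37 × €210 = €7,770
Damages plus late penalty: €16,640 + €7,770 = €24,410
Costs and fees: 10% of €24,410 = €2,441
Total recovery: €24,410 + €2,441 = €26,851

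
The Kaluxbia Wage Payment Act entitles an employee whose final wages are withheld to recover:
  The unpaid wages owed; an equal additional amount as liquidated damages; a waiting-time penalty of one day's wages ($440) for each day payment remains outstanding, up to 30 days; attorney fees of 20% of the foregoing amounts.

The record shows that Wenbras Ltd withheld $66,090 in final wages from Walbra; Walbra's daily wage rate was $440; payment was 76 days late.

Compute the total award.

Liquidated damages (equal amount): $66,090
Penalty days: min(76, 30) = 30
Waiting-time penalty: 30 × $440 = $13,200
Subtotal: $66,090 + $66,090 + $13,200 = $145,380
Attorney fees: 20% of $145,380 = $29,076
Total award: $145,380 + $29,076 = $174,456

$174,456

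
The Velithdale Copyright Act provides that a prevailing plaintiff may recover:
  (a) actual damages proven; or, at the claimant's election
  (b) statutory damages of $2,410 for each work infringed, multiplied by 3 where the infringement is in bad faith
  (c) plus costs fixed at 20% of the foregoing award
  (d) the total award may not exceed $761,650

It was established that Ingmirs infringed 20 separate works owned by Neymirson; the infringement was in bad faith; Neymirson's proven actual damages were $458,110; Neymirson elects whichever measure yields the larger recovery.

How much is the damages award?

Statutory damages: 20 × $2,410 = $48,200
Trebled: 3 × $48,200 = $144,600
Greater of actual damages ($458,110) or enhanced statutory damages ($144,600): $458,110
Costs: 20% of $458,110 = $91,622
Award plus costs: $458,110 + $91,622 = $549,732
Cap at $761,650: $549,732 is within the cap, no reduction.

Award: $549,732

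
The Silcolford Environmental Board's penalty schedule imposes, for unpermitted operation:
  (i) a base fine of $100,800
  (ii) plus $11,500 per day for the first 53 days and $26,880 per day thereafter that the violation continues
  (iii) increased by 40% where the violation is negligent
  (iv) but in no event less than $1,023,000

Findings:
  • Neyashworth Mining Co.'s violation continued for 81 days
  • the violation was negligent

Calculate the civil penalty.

First 53 days: 53 × $11,500 = $609,500
Remaining days: (81 − 53) × $26,880 = $752,640
Per-day component: $609,500 + $752,640 = $1,362,140
Base plus per-day: $100,800 + $1,362,140 = $1,462,940
Enhancement: 40% of $1,462,940 = $585,176
Enhanced fine: $1,462,940 + $585,176 = $2,048,116
Minimum $1,023,000: $2,048,116 meets the minimum, no increase.

Civil penalty: $2,048,116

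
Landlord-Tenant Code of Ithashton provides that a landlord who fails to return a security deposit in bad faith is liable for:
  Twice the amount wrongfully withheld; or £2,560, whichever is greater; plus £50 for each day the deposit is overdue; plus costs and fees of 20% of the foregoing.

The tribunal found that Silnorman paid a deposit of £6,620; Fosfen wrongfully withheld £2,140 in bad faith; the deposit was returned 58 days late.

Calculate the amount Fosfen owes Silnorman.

Doubled: 2 × £2,140 = £4,280
Minimum £2,560: £4,280 meets the minimum, no increase.
Late-return penalty: 58 × £50 = £2,900
Damages plus late penalty: £4,280 + £2,900 = £7,180
Costs and fees: 20% of £7,180 = £1,436
Total recovery: £7,180 + £1,436 = £8,616

£8,616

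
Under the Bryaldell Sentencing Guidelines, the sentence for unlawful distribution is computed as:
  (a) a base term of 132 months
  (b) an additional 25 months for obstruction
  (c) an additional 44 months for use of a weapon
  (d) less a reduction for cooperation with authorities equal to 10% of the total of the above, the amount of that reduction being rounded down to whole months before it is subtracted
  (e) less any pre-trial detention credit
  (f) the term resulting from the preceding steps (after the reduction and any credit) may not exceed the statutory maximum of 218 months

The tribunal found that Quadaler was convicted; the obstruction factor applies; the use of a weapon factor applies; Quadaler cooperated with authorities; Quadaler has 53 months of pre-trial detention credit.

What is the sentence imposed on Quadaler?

128 months

Obstruction enhancement: +25 months
Use of a weapon enhancement: +44 months
Adjusted term: 132 months + 25 months + 44 months = 201 months
Cooperation with authorities reduction: 10% of 201 months = 20 months (rounded down)
After reduction: 201 − 20 = 181 months
Less pre-trial detention credit: 181 months − 53 months = 128 months
Cap at 218 months: 128 months is within the cap, no reduction.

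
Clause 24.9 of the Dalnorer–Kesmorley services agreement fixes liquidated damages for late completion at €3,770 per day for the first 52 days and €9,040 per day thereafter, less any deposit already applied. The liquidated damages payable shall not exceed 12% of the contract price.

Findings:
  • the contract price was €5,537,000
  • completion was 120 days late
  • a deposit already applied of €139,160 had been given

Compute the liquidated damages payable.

€664,440

First 52 days: 52 × €3,770 = €196,040
Remaining days: (120 − 52) × €9,040 = €614,720
Accrued per-day damages: €196,040 + €614,720 = €810,760
Less deposit already applied: €810,760 − €139,160 = €671,600
Cap: 12% of €5,537,000 = €664,440
Cap at €664,440: €671,600 exceeds the cap → €664,440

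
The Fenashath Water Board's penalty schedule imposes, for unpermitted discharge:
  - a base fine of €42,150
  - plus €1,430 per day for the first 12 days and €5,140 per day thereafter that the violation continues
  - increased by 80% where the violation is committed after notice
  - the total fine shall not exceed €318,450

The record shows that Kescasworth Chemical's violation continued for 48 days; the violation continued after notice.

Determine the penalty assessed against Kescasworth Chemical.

€318,450

First 12 days: 12 × €1,430 = €17,160
Remaining days: (48 − 12) × €5,140 = €185,040
Per-day component: €17,160 + €185,040 = €202,200
Base plus per-day: €42,150 + €202,200 = €244,350
Enhancement: 80% of €244,350 = €195,480
Enhanced fine: €244,350 + €195,480 = €439,830
Cap at €318,450: €439,830 exceeds the cap → €318,450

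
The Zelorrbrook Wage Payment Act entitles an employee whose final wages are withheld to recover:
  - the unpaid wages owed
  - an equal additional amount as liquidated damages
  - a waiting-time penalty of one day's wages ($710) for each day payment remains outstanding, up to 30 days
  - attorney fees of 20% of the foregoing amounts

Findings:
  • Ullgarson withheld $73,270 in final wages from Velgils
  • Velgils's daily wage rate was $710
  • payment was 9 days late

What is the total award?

Liquidated damages (equal amount): $73,270
Penalty days: min(9, 30) = 9
Waiting-time penalty: 9 × $710 = $6,390
Subtotal: $73,270 + $73,270 + $6,390 = $152,930
Attorney fees: 20% of $152,930 = $30,586
Total award: $152,930 + $30,586 = $183,516

Total award: $183,516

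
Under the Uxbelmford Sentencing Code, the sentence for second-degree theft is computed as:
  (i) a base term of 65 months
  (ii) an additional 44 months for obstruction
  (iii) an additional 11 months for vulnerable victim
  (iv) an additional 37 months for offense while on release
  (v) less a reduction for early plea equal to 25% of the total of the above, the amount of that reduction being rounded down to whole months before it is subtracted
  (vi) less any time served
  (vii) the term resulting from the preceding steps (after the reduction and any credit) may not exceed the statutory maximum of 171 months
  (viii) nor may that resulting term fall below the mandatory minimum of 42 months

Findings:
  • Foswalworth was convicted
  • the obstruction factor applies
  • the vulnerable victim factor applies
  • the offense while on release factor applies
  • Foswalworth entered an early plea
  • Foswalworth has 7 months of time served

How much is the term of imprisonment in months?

Obstruction enhancement: +44 months
Vulnerable victim enhancement: +11 months
Offense while on release enhancement: +37 months
Adjusted term: 65 months + 44 months + 11 months + 37 months = 157 months
Early plea reduction: 25% of 157 months = 39 months (rounded down)
After reduction: 157 − 39 = 118 months
Less time served: 118 months − 7 months = 111 months
Cap at 171 months: 111 months is within the cap, no reduction.
Minimum 42 months: 111 months meets the minimum, no increase.

111 months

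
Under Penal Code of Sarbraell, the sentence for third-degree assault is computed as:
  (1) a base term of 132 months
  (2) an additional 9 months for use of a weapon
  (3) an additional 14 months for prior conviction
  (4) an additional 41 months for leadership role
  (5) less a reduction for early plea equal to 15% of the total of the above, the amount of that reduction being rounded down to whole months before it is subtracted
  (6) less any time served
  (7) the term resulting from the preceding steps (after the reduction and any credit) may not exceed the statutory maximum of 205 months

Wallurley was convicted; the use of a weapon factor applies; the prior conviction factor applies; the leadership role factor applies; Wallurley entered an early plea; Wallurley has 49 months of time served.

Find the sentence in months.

118 months

Use of a weapon enhancement: +9 months
Prior conviction enhancement: +14 months
Leadership role enhancement: +41 months
Adjusted term: 132 months + 9 months + 14 months + 41 months = 196 months
Early plea reduction: 15% of 196 months = 29 months (rounded down)
After reduction: 196 − 29 = 167 months
Less time served: 167 months − 49 months = 118 months
Cap at 205 months: 118 months is within the cap, no reduction.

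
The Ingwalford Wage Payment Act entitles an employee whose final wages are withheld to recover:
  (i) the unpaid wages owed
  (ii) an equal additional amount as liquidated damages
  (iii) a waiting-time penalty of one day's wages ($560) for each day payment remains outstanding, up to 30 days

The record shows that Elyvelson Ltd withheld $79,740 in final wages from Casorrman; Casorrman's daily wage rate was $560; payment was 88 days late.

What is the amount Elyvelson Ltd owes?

$176,280

Liquidated damages (equal amount): $79,740
Penalty days: min(88, 30) = 30
Waiting-time penalty: 30 × $560 = $16,800
Total award: $79,740 + $79,740 + $16,800 = $176,280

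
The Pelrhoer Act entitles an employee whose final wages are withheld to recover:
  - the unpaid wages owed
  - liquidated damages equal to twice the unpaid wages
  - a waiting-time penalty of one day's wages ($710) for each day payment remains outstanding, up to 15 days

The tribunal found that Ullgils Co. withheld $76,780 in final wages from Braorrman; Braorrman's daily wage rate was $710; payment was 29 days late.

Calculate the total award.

$240,990

Doubled: 2 × $76,780 = $153,560
Penalty days: min(29, 15) = 15
Waiting-time penalty: 15 × $710 = $10,650
Total award: $76,780 + $153,560 + $10,650 = $240,990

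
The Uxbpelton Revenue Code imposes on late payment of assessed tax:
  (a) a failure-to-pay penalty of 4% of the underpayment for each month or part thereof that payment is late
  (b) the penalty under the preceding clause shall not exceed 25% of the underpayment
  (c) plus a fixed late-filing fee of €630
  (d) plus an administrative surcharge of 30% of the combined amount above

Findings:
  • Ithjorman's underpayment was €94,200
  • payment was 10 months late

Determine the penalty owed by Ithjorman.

Accrued rate: 4% × 10 = 40%, capped at 25% → 25%
Failure-to-pay penalty: 25% of €94,200 = €23,550
Penalty before surcharge: €23,550 + €630 = €24,180
Administrative surcharge: 30% of €24,180 = €7,254
Total penalty: €24,180 + €7,254 = €31,434

€31,434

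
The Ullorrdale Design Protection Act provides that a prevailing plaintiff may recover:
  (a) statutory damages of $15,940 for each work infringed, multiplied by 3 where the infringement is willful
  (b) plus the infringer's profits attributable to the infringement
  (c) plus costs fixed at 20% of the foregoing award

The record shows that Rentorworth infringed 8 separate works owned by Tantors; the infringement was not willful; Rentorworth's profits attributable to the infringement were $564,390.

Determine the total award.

Statutory damages: 8 × $15,940 = $127,520
Infringement not willful: no ×3 enhancement.
Combined award: $127,520 + $564,390 = $691,910
Costs: 20% of $691,910 = $138,382
Award plus costs: $691,910 + $138,382 = $830,292

Award: $830,292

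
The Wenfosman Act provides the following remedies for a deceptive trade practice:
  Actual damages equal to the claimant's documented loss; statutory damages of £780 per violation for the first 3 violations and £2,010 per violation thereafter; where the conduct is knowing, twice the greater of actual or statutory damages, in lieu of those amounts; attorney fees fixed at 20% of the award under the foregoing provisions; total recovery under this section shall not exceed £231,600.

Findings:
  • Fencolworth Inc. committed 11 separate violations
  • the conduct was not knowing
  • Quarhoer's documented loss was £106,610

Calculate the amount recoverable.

First 3 violations: 3 × £780 = £2,340
Remaining violations: (11 − 3) × £2,010 = £16,080
Statutory damages: £2,340 + £16,080 = £18,420
Conduct not knowing: the in-lieu enhancement does not apply.
Actual plus statutory damages: £106,610 + £18,420 = £125,030
Attorney fees: 20% of £125,030 = £25,006
Total before cap: £125,030 + £25,006 = £150,036
Cap at £231,600: £150,036 is within the cap, no reduction.

£150,036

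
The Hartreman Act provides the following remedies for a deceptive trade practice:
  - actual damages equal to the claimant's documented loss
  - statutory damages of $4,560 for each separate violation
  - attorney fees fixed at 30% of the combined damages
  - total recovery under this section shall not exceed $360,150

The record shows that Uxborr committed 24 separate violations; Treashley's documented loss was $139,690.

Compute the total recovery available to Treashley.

$323,869

Statutory damages: 24 × $4,560 = $109,440
Combined damages: $139,690 + $109,440 = $249,130
Attorney fees: 30% of $249,130 = $74,739
Total before cap: $249,130 + $74,739 = $323,869
Cap at $360,150: $323,869 is within the cap, no reduction.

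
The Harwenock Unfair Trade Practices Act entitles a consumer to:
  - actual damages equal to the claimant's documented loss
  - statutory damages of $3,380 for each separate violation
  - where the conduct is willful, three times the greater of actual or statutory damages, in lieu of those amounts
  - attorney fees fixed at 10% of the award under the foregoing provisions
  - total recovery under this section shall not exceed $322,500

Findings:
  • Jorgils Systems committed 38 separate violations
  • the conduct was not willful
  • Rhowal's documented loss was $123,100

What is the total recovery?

$276,694

Statutory damages: 38 × $3,380 = $128,440
Conduct not willful: the in-lieu enhancement does not apply.
Actual plus statutory damages: $123,100 + $128,440 = $251,540
Attorney fees: 10% of $251,540 = $25,154
Total before cap: $251,540 + $25,154 = $276,694
Cap at $322,500: $276,694 is within the cap, no reduction.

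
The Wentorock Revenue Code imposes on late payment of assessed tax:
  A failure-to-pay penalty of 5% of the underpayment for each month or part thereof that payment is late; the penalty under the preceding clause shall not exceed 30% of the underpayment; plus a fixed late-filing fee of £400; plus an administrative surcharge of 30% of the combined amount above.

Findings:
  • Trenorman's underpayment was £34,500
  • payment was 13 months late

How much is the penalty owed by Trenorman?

Accrued rate: 5% × 13 = 65%, capped at 30% → 30%
Failure-to-pay penalty: 30% of £34,500 = £10,350
Penalty before surcharge: £10,350 + £400 = £10,750
Administrative surcharge: 30% of £10,750 = £3,225
Total penalty: £10,750 + £3,225 = £13,975

£13,975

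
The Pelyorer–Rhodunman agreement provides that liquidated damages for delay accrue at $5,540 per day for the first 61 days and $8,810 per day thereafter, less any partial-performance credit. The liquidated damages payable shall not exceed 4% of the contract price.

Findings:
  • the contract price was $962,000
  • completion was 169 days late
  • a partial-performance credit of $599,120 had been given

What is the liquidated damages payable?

$38,480

First 61 days: 61 × $5,540 = $337,940
Remaining days: (169 − 61) × $8,810 = $951,480
Accrued per-day damages: $337,940 + $951,480 = $1,289,420
Less partial-performance credit: $1,289,420 − $599,120 = $690,300
Cap: 4% of $962,000 = $38,480
Cap at $38,480: $690,300 exceeds the cap → $38,480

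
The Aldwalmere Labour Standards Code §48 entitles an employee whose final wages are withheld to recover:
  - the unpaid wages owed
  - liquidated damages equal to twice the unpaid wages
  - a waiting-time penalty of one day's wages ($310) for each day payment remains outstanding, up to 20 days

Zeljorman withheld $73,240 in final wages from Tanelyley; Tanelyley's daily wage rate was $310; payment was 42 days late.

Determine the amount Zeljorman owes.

$225,920

Doubled: 2 × $73,240 = $146,480
Penalty days: min(42, 20) = 20
Waiting-time penalty: 20 × $310 = $6,200
Total award: $73,240 + $146,480 + $6,200 = $225,920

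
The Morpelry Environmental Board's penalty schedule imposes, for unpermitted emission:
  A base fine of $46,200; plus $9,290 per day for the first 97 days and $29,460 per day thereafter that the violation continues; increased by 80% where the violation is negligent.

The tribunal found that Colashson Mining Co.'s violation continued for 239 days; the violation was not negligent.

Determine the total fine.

First 97 days: 97 × $9,290 = $901,130
Remaining days: (239 − 97) × $29,460 = $4,183,320
Per-day component: $901,130 + $4,183,320 = $5,084,450
Base plus per-day: $46,200 + $5,084,450 = $5,130,650
The violation was not negligent: no 80% increase.

$5,130,650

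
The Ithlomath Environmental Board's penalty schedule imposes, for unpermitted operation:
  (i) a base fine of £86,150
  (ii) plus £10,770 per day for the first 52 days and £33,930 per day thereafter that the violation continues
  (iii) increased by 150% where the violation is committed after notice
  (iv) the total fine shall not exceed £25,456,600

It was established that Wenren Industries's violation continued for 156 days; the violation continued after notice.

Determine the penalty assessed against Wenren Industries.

First 52 days: 52 × £10,770 = £560,040
Remaining days: (156 − 52) × £33,930 = £3,528,720
Per-day component: £560,040 + £3,528,720 = £4,088,760
Base plus per-day: £86,150 + £4,088,760 = £4,174,910
Enhancement: 150% of £4,174,910 = £6,262,365
Enhanced fine: £4,174,910 + £6,262,365 = £10,437,275
Cap at £25,456,600: £10,437,275 is within the cap, no reduction.

£10,437,275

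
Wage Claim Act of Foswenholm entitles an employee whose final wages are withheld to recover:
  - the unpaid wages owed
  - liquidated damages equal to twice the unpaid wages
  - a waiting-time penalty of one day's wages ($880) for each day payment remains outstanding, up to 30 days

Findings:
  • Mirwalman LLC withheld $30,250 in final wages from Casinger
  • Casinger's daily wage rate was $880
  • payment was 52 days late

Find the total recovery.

Doubled: 2 × $30,250 = $60,500
Penalty days: min(52, 30) = 30
Waiting-time penalty: 30 × $880 = $26,400
Total award: $30,250 + $60,500 + $26,400 = $117,150

Total award: $117,150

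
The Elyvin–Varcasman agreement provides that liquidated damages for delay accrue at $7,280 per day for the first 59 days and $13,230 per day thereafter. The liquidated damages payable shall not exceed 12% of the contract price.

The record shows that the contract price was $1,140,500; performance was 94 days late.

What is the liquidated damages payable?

$136,860

First 59 days: 59 × $7,280 = $429,520
Remaining days: (94 − 59) × $13,230 = $463,050
Accrued per-day damages: $429,520 + $463,050 = $892,570
Cap: 12% of $1,140,500 = $136,860
Cap at $136,860: $892,570 exceeds the cap → $136,860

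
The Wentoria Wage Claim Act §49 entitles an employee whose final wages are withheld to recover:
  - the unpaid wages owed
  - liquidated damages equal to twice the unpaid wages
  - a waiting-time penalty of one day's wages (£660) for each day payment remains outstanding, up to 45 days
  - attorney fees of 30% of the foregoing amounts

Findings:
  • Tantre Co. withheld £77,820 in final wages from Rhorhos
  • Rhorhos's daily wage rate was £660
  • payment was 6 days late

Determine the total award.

£308,646

Doubled: 2 × £77,820 = £155,640
Penalty days: min(6, 45) = 6
Waiting-time penalty: 6 × £660 = £3,960
Subtotal: £77,820 + £155,640 + £3,960 = £237,420
Attorney fees: 30% of £237,420 = £71,226
Total award: £237,420 + £71,226 = £308,646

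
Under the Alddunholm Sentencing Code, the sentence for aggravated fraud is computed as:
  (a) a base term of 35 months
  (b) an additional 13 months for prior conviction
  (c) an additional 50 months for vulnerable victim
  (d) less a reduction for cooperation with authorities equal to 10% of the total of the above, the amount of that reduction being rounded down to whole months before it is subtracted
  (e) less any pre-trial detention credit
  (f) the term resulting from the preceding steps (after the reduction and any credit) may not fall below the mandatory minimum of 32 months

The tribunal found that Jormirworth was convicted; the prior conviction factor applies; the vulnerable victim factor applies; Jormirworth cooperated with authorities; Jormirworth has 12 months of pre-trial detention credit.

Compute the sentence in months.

77 months

Prior conviction enhancement: +13 months
Vulnerable victim enhancement: +50 months
Adjusted term: 35 months + 13 months + 50 months = 98 months
Cooperation with authorities reduction: 10% of 98 months = 9 months (rounded down)
After reduction: 98 − 9 = 89 months
Less pre-trial detention credit: 89 months − 12 months = 77 months
Minimum 32 months: 77 months meets the minimum, no increase.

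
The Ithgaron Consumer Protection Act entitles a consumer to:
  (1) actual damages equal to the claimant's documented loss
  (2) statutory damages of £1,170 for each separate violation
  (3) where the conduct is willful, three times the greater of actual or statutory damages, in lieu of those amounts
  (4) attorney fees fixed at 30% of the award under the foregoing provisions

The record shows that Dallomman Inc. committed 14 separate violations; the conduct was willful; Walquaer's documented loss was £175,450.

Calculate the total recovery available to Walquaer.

Statutory damages: 14 × £1,170 = £16,380
Greater of actual damages (£175,450) or statutory damages (£16,380): £175,450
Trebled: 3 × £175,450 = £526,350
Attorney fees: 30% of £526,350 = £157,905
Total recovery: £526,350 + £157,905 = £684,255

£684,255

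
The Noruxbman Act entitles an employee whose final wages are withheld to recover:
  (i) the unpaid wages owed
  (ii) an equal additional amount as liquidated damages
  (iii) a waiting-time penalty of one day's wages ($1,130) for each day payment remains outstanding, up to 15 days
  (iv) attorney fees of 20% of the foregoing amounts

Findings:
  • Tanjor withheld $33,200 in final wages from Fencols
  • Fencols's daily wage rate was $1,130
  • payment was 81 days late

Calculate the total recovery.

$100,020

Liquidated damages (equal amount): $33,200
Penalty days: min(81, 15) = 15
Waiting-time penalty: 15 × $1,130 = $16,950
Subtotal: $33,200 + $33,200 + $16,950 = $83,350
Attorney fees: 20% of $83,350 = $16,670
Total award: $83,350 + $16,670 = $100,020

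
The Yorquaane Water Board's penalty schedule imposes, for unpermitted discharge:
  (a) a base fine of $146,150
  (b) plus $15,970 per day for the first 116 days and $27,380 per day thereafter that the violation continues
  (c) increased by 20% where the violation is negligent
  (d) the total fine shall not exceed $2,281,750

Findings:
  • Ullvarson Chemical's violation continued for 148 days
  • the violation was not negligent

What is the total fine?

First 116 days: 116 × $15,970 = $1,852,520
Remaining days: (148 − 116) × $27,380 = $876,160
Per-day component: $1,852,520 + $876,160 = $2,728,680
Base plus per-day: $146,150 + $2,728,680 = $2,874,830
The violation was not negligent: no 20% increase.
Cap at $2,281,750: $2,874,830 exceeds the cap → $2,281,750

$2,281,750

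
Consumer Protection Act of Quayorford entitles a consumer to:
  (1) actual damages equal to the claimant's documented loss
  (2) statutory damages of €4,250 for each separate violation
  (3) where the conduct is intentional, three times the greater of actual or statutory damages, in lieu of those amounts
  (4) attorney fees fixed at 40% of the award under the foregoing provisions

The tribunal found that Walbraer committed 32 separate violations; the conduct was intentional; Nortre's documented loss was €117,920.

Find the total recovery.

€571,200

Statutory damages: 32 × €4,250 = €136,000
Greater of actual damages (€117,920) or statutory damages (€136,000): €136,000
Trebled: 3 × €136,000 = €408,000
Attorney fees: 40% of €408,000 = €163,200
Total recovery: €408,000 + €163,200 = €571,200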